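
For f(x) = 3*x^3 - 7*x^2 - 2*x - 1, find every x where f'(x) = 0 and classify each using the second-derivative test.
f'(x) = 9*x^2 - 14*x - 2

Solve f'(x) = 0:
  9*x^2 - 14*x - 2 = 0 has no rational roots; quadratic formula: x = (14 ± √268)/18.
  ⇒ x = 7/9 - sqrt(67)/9 ≈ -0.1317, 7/9 + sqrt(67)/9 ≈ 1.6873

f''(x) = 18*x - 14
Second-derivative test at each critical point:
  f''(-0.1317) = -16.3707 < 0 → local maximum
  f''(1.6873) = 16.3707 > 0 → local minimum

Critical points: x = 7/9 - sqrt(67)/9 ≈ -0.1317 (local maximum); x = 7/9 + sqrt(67)/9 ≈ 1.6873 (local minimum)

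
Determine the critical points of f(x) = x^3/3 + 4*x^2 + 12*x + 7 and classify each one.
f'(x) = x^2 + 8*x + 12

Solve f'(x) = 0:
  Factor: x^2 + 8*x + 12 = (x + 2)*(x + 6) = 0.
  ⇒ x = -6, -2

f''(x) = 2*x + 8
Second-derivative test at each critical point:
  f''(-6) = -4 < 0 → local maximum
  f''(-2) = 4 > 0 → local minimum

Critical points: x = -6 (local maximum); x = -2 (local minimum)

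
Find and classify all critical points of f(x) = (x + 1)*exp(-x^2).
f'(x) = (-2*x*(x + 1) + 1)*exp(-x^2)

Solve f'(x) = 0:
  f'(x) = (-2*x^2 - 2*x + 1)·exp(-x^2) and exp(-x^2) > 0 for every x, so f'(x) = 0 ⇔ -2*x^2 - 2*x + 1 = 0.
  2*x^2 + 2*x - 1 = 0 has no rational roots; quadratic formula: x = (-2 ± √12)/4.
  ⇒ x = -sqrt(3)/2 - 1/2 ≈ -1.3660, -1/2 + sqrt(3)/2 ≈ 0.3660

f''(x) = 2*(2*x^2*(x + 1) - 3*x - 1)*exp(-x^2)
Second-derivative test at each critical point:
  f''(-1.3660) = 0.5360 > 0 → local minimum
  f''(0.3660) = -3.0297 < 0 → local maximum

Critical points: x = -sqrt(3)/2 - 1/2 ≈ -1.3660 (local minimum); x = -1/2 + sqrt(3)/2 ≈ 0.3660 (local maximum)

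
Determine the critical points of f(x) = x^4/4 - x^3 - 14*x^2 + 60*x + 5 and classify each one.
f'(x) = x^3 - 3*x^2 - 28*x + 60

Solve f'(x) = 0:
  Factor: x^3 - 3*x^2 - 28*x + 60 = (x - 6)*(x - 2)*(x + 5) = 0.
  ⇒ x = -5, 2, 6

f''(x) = 3*x^2 - 6*x - 28
Second-derivative test at each critical point:
  f''(-5) = 77 > 0 → local minimum
  f''(2) = -28 < 0 → local maximum
  f''(6) = 44 > 0 → local minimum

Critical points: x = -5 (local minimum); x = 2 (local maximum); x = 6 (local minimum)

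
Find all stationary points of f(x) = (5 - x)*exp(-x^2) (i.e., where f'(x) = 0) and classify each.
f'(x) = (2*x*(x - 5) - 1)*exp(-x^2)

Solve f'(x) = 0:
  f'(x) = (2*x^2 - 10*x - 1)·exp(-x^2) and exp(-x^2) > 0 for every x, so f'(x) = 0 ⇔ 2*x^2 - 10*x - 1 = 0.
  2*x^2 - 10*x - 1 = 0 has no rational roots; quadratic formula: x = (10 ± √108)/4.
  ⇒ x = 5/2 - 3*sqrt(3)/2 ≈ -0.0981, 5/2 + 3*sqrt(3)/2 ≈ 5.0981

f''(x) = 2*(2*x^2*(5 - x) + 3*x - 5)*exp(-x^2)
Second-derivative test at each critical point:
  f''(-0.0981) = -10.2928 < 0 → local maximum
  f''(5.0981) = 5.361e-11 > 0 → local minimum

Critical points: x = 5/2 - 3*sqrt(3)/2 ≈ -0.0981 (local maximum); x = 5/2 + 3*sqrt(3)/2 ≈ 5.0981 (local minimum)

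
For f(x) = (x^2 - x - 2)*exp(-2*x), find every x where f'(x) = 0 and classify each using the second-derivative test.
f'(x) = (-2*x^2 + 4*x + 3)*exp(-2*x)

Solve f'(x) = 0:
  f'(x) = (-2*x^2 + 4*x + 3)·exp(-2*x) and exp(-2*x) > 0 for every x, so f'(x) = 0 ⇔ -2*x^2 + 4*x + 3 = 0.
  2*x^2 - 4*x - 3 = 0 has no rational roots; quadratic formula: x = (4 ± √40)/4.
  ⇒ x = 1 - sqrt(10)/2 ≈ -0.5811, 1 + sqrt(10)/2 ≈ 2.5811

f''(x) = 2*(2*x^2 - 6*x - 1)*exp(-2*x)
Second-derivative test at each critical point:
  f''(-0.5811) = 20.2209 > 0 → local minimum
  f''(2.5811) = -0.0362 < 0 → local maximum

Critical points: x = 1 - sqrt(10)/2 ≈ -0.5811 (local minimum); x = 1 + sqrt(10)/2 ≈ 2.5811 (local maximum)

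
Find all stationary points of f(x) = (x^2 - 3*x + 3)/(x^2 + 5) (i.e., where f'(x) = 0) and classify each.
f'(x) = (3*x^2 + 4*x - 15)/(x^4 + 10*x^2 + 25)

Solve f'(x) = 0:
  f'(x) = (x + 3)*(3*x - 5)/(x^2 + 5)^2; the denominator is positive wherever f is defined, so f'(x) = 0 ⇔ 3*x^2 + 4*x - 15 = 0.
  Factor: 3*x^2 + 4*x - 15 = (x + 3)*(3*x - 5) = 0.
  ⇒ x = -3, 5/3

f''(x) = 2*(-3*x^3 - 6*x^2 + 45*x + 10)/(x^6 + 15*x^4 + 75*x^2 + 125)
Second-derivative test at each critical point:
  f''(-3) = -1/14 < 0 → local maximum
  f''(5/3) = 81/350 > 0 → local minimum

Critical points: x = -3 (local maximum); x = 5/3 (local minimum)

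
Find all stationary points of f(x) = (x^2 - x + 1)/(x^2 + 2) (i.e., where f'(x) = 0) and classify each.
f'(x) = (x^2 + 2*x - 2)/(x^4 + 4*x^2 + 4)

Solve f'(x) = 0:
  f'(x) = (x^2 + 2*x - 2)/(x^2 + 2)^2; the denominator is positive wherever f is defined, so f'(x) = 0 ⇔ x^2 + 2*x - 2 = 0.
  x^2 + 2*x - 2 = 0 has no rational roots; quadratic formula: x = (-2 ± √12)/2.
  ⇒ x = -sqrt(3) - 1 ≈ -2.7321, -1 + sqrt(3) ≈ 0.7321

f''(x) = 2*(-x^3 - 3*x^2 + 6*x + 2)/(x^6 + 6*x^4 + 12*x^2 + 8)
Second-derivative test at each critical point:
  f''(-2.7321) = -0.0387 < 0 → local maximum
  f''(0.7321) = 0.5387 > 0 → local minimum

Critical points: x = -sqrt(3) - 1 ≈ -2.7321 (local maximum); x = -1 + sqrt(3) ≈ 0.7321 (local minimum)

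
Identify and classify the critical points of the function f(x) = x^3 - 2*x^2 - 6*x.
f'(x) = 3*x^2 - 4*x - 6

Solve f'(x) = 0:
  3*x^2 - 4*x - 6 = 0 has no rational roots; quadratic formula: x = (4 ± √88)/6.
  ⇒ x = 2/3 - sqrt(22)/3 ≈ -0.8968, 2/3 + sqrt(22)/3 ≈ 2.2301

f''(x) = 6*x - 4
Second-derivative test at each critical point:
  f''(-0.8968) = -9.3808 < 0 → local maximum
  f''(2.2301) = 9.3808 > 0 → local minimum

Critical points: x = 2/3 - sqrt(22)/3 ≈ -0.8968 (local maximum); x = 2/3 + sqrt(22)/3 ≈ 2.2301 (local minimum)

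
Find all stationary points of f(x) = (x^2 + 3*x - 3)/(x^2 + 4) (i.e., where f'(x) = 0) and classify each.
f'(x) = (-3*x^2 + 14*x + 12)/(x^4 + 8*x^2 + 16)

Solve f'(x) = 0:
  f'(x) = -(3*x^2 - 14*x - 12)/(x^2 + 4)^2; the denominator is positive wherever f is defined, so f'(x) = 0 ⇔ -3*x^2 + 14*x + 12 = 0.
  3*x^2 - 14*x - 12 = 0 has no rational roots; quadratic formula: x = (14 ± √340)/6.
  ⇒ x = 7/3 - sqrt(85)/3 ≈ -0.7398, 7/3 + sqrt(85)/3 ≈ 5.4065

f''(x) = 2*(3*x^3 - 21*x^2 - 36*x + 28)/(x^6 + 12*x^4 + 48*x^2 + 64)
Second-derivative test at each critical point:
  f''(-0.7398) = 0.8917 > 0 → local minimum
  f''(5.4065) = -0.0167 < 0 → local maximum

Critical points: x = 7/3 - sqrt(85)/3 ≈ -0.7398 (local minimum); x = 7/3 + sqrt(85)/3 ≈ 5.4065 (local maximum)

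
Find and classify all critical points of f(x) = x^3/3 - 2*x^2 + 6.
f'(x) = x*(x - 4)

Solve f'(x) = 0:
  Factor: x^2 - 4*x = x*(x - 4) = 0.
  ⇒ x = 0, 4

f''(x) = 2*x - 4
Second-derivative test at each critical point:
  f''(0) = -4 < 0 → local maximum
  f''(4) = 4 > 0 → local minimum

Critical points: x = 0 (local maximum); x = 4 (local minimum)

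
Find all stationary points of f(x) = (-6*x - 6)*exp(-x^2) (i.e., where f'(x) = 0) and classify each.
f'(x) = 6*(2*x*(x + 1) - 1)*exp(-x^2)

Solve f'(x) = 0:
  f'(x) = (12*x^2 + 12*x - 6)·exp(-x^2) and exp(-x^2) > 0 for every x, so f'(x) = 0 ⇔ 12*x^2 + 12*x - 6 = 0.
  Factor: 12*x^2 + 12*x - 6 = 6*(2*x^2 + 2*x - 1); 2*x^2 + 2*x - 1 = 0 has no rational roots; quadratic formula: x = (-2 ± √12)/4.
  ⇒ x = -sqrt(3)/2 - 1/2 ≈ -1.3660, -1/2 + sqrt(3)/2 ≈ 0.3660

f''(x) = 12*(-2*x^2*(x + 1) + 3*x + 1)*exp(-x^2)
Second-derivative test at each critical point:
  f''(-1.3660) = -3.2162 < 0 → local maximum
  f''(0.3660) = 18.1785 > 0 → local minimum

Critical points: x = -sqrt(3)/2 - 1/2 ≈ -1.3660 (local maximum); x = -1/2 + sqrt(3)/2 ≈ 0.3660 (local minimum)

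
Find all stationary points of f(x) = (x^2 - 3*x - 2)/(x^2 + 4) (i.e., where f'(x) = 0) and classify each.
f'(x) = 3*(x^2 + 4*x - 4)/(x^4 + 8*x^2 + 16)

Solve f'(x) = 0:
  f'(x) = 3*(x^2 + 4*x - 4)/(x^2 + 4)^2; the denominator is positive wherever f is defined, so f'(x) = 0 ⇔ 3*x^2 + 12*x - 12 = 0.
  Factor: 3*x^2 + 12*x - 12 = 3*(x^2 + 4*x - 4); x^2 + 4*x - 4 = 0 has no rational roots; quadratic formula: x = (-4 ± √32)/2.
  ⇒ x = -2*sqrt(2) - 2 ≈ -4.8284, -2 + 2*sqrt(2) ≈ 0.8284

f''(x) = 6*(-x^3 - 6*x^2 + 12*x + 8)/(x^6 + 12*x^4 + 48*x^2 + 64)
Second-derivative test at each critical point:
  f''(-4.8284) = -0.0227 < 0 → local maximum
  f''(0.8284) = 0.7727 > 0 → local minimum

Critical points: x = -2*sqrt(2) - 2 ≈ -4.8284 (local maximum); x = -2 + 2*sqrt(2) ≈ 0.8284 (local minimum)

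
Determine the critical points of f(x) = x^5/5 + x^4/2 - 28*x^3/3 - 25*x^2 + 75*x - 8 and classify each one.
f'(x) = x^4 + 2*x^3 - 28*x^2 - 50*x + 75

Solve f'(x) = 0:
  Factor: x^4 + 2*x^3 - 28*x^2 - 50*x + 75 = (x - 5)*(x - 1)*(x + 3)*(x + 5) = 0.
  ⇒ x = -5, -3, 1, 5

f''(x) = 4*x^3 + 6*x^2 - 56*x - 50
Second-derivative test at each critical point:
  f''(-5) = -120 < 0 → local maximum
  f''(-3) = 64 > 0 → local minimum
  f''(1) = -96 < 0 → local maximum
  f''(5) = 320 > 0 → local minimum

Critical points: x = -5 (local maximum); x = -3 (local minimum); x = 1 (local maximum); x = 5 (local minimum)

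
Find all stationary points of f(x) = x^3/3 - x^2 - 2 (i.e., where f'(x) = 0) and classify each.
f'(x) = x*(x - 2)

Solve f'(x) = 0:
  Factor: x^2 - 2*x = x*(x - 2) = 0.
  ⇒ x = 0, 2

f''(x) = 2*x - 2
Second-derivative test at each critical point:
  f''(0) = -2 < 0 → local maximum
  f''(2) = 2 > 0 → local minimum

Critical points: x = 0 (local maximum); x = 2 (local minimum)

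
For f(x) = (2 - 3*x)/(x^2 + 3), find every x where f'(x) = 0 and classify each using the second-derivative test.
f'(x) = (3*x^2 - 4*x - 9)/(x^4 + 6*x^2 + 9)

Solve f'(x) = 0:
  f'(x) = (3*x^2 - 4*x - 9)/(x^2 + 3)^2; the denominator is positive wherever f is defined, so f'(x) = 0 ⇔ 3*x^2 - 4*x - 9 = 0.
  3*x^2 - 4*x - 9 = 0 has no rational roots; quadratic formula: x = (4 ± √124)/6.
  ⇒ x = 2/3 - sqrt(31)/3 ≈ -1.1893, 2/3 + sqrt(31)/3 ≈ 2.5226

f''(x) = 2*(4*x^2*(2 - 3*x) + (9*x - 2)*(x^2 + 3))/(x^2 + 3)^3
Second-derivative test at each critical point:
  f''(-1.1893) = -0.5715 < 0 → local maximum
  f''(2.5226) = 0.1270 > 0 → local minimum

Critical points: x = 2/3 - sqrt(31)/3 ≈ -1.1893 (local maximum); x = 2/3 + sqrt(31)/3 ≈ 2.5226 (local minimum)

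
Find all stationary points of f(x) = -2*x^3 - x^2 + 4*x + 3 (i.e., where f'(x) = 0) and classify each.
f'(x) = -6*x^2 - 2*x + 4

Solve f'(x) = 0:
  Factor: -6*x^2 - 2*x + 4 = -2*(x + 1)*(3*x - 2) = 0.
  ⇒ x = -1, 2/3

f''(x) = -12*x - 2
Second-derivative test at each critical point:
  f''(-1) = 10 > 0 → local minimum
  f''(2/3) = -10 < 0 → local maximum

Critical points: x = -1 (local minimum); x = 2/3 (local maximum)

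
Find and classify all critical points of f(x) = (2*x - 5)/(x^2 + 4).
f'(x) = 2*(-x^2 + 5*x + 4)/(x^4 + 8*x^2 + 16)

Solve f'(x) = 0:
  f'(x) = -2*(x^2 - 5*x - 4)/(x^2 + 4)^2; the denominator is positive wherever f is defined, so f'(x) = 0 ⇔ -2*x^2 + 10*x + 8 = 0.
  Factor: -2*x^2 + 10*x + 8 = -2*(x^2 - 5*x - 4); x^2 - 5*x - 4 = 0 has no rational roots; quadratic formula: x = (5 ± √41)/2.
  ⇒ x = 5/2 - sqrt(41)/2 ≈ -0.7016, 5/2 + sqrt(41)/2 ≈ 5.7016

f''(x) = 2*(4*x^2*(2*x - 5) + (5 - 6*x)*(x^2 + 4))/(x^2 + 4)^3
Second-derivative test at each critical point:
  f''(-0.7016) = 0.6346 > 0 → local minimum
  f''(5.7016) = -0.0096 < 0 → local maximum

Critical points: x = 5/2 - sqrt(41)/2 ≈ -0.7016 (local minimum); x = 5/2 + sqrt(41)/2 ≈ 5.7016 (local maximum)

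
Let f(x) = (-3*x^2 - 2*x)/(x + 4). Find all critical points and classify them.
f'(x) = (-3*x^2 - 24*x - 8)/(x^2 + 8*x + 16)

Solve f'(x) = 0:
  f'(x) = -(3*x^2 + 24*x + 8)/(x + 4)^2; the denominator is positive wherever f is defined, so f'(x) = 0 ⇔ -3*x^2 - 24*x - 8 = 0.
  3*x^2 + 24*x + 8 = 0 has no rational roots; quadratic formula: x = (-24 ± √480)/6.
  ⇒ x = -4 - 2*sqrt(30)/3 ≈ -7.6515, -4 + 2*sqrt(30)/3 ≈ -0.3485

f''(x) = -80/(x^3 + 12*x^2 + 48*x + 64)
Second-derivative test at each critical point:
  f''(-7.6515) = 1.6432 > 0 → local minimum
  f''(-0.3485) = -1.6432 < 0 → local maximum

Critical points: x = -4 - 2*sqrt(30)/3 ≈ -7.6515 (local minimum); x = -4 + 2*sqrt(30)/3 ≈ -0.3485 (local maximum)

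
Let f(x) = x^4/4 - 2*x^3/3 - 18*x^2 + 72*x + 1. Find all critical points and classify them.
f'(x) = x^3 - 2*x^2 - 36*x + 72

Solve f'(x) = 0:
  Factor: x^3 - 2*x^2 - 36*x + 72 = (x - 6)*(x - 2)*(x + 6) = 0.
  ⇒ x = -6, 2, 6

f''(x) = 3*x^2 - 4*x - 36
Second-derivative test at each critical point:
  f''(-6) = 96 > 0 → local minimum
  f''(2) = -32 < 0 → local maximum
  f''(6) = 48 > 0 → local minimum

Critical points: x = -6 (local minimum); x = 2 (local maximum); x = 6 (local minimum)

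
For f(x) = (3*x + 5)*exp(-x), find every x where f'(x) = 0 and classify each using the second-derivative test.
f'(x) = (-3*x - 2)*exp(-x)

Solve f'(x) = 0:
  f'(x) = (-3*x - 2)·exp(-x) and exp(-x) > 0 for every x, so f'(x) = 0 ⇔ -3*x - 2 = 0.
  -3*x - 2 = 0.
  ⇒ x = -2/3

f''(x) = (3*x - 1)*exp(-x)
Second-derivative test at each critical point:
  f''(-2/3) = -5.8432 < 0 → local maximum

Critical points: x = -2/3 (local maximum)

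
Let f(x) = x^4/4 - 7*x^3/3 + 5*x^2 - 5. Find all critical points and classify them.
f'(x) = x*(x^2 - 7*x + 10)

Solve f'(x) = 0:
  Factor: x^3 - 7*x^2 + 10*x = x*(x - 5)*(x - 2) = 0.
  ⇒ x = 0, 2, 5

f''(x) = 3*x^2 - 14*x + 10
Second-derivative test at each critical point:
  f''(0) = 10 > 0 → local minimum
  f''(2) = -6 < 0 → local maximum
  f''(5) = 15 > 0 → local minimum

Critical points: x = 0 (local minimum); x = 2 (local maximum); x = 5 (local minimum)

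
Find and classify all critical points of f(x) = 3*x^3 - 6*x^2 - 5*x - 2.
f'(x) = 9*x^2 - 12*x - 5

Solve f'(x) = 0:
  Factor: 9*x^2 - 12*x - 5 = (3*x - 5)*(3*x + 1) = 0.
  ⇒ x = -1/3, 5/3

f''(x) = 18*x - 12
Second-derivative test at each critical point:
  f''(-1/3) = -18 < 0 → local maximum
  f''(5/3) = 18 > 0 → local minimum

Critical points: x = -1/3 (local maximum); x = 5/3 (local minimum)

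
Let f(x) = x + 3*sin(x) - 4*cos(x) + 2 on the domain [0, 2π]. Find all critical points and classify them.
f'(x) = 4*sin(x) + 3*cos(x) + 1

Solve f'(x) = 0 on [0, 2π]:
  f'(x) = 0 ⇔ 4*sin(x) + 3*cos(x) = -1. Write the left side as R·cos(x + φ) with R = √(3² + (-4)²) = 5, cos φ = 3/5, sin φ = -4/5; then cos(x + φ) = -1/5. Solve for x and keep the solutions lying in [0, 2π].
  ⇒ x = atan((-4 + 6*sqrt(6))/(-8*sqrt(6) - 3)) + pi ≈ 2.6994, atan((-6*sqrt(6) - 4)/(-3 + 8*sqrt(6))) + 2*pi ≈ 5.4383

f''(x) = -3*sin(x) + 4*cos(x)
Second-derivative test at each critical point:
  f''(2.6994) = -4.8990 < 0 → local maximum
  f''(5.4383) = 4.8990 > 0 → local minimum

Critical points: x = atan((-4 + 6*sqrt(6))/(-8*sqrt(6) - 3)) + pi ≈ 2.6994 (local maximum); x = atan((-6*sqrt(6) - 4)/(-3 + 8*sqrt(6))) + 2*pi ≈ 5.4383 (local minimum)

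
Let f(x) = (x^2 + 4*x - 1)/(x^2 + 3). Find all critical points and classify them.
f'(x) = 4*(-x^2 + 2*x + 3)/(x^4 + 6*x^2 + 9)

Solve f'(x) = 0:
  f'(x) = -4*(x - 3)*(x + 1)/(x^2 + 3)^2; the denominator is positive wherever f is defined, so f'(x) = 0 ⇔ -4*x^2 + 8*x + 12 = 0.
  Factor: -4*x^2 + 8*x + 12 = -4*(x - 3)*(x + 1) = 0.
  ⇒ x = -1, 3

f''(x) = 8*(x^3 - 3*x^2 - 9*x + 3)/(x^6 + 9*x^4 + 27*x^2 + 27)
Second-derivative test at each critical point:
  f''(-1) = 1 > 0 → local minimum
  f''(3) = -1/9 < 0 → local maximum

Critical points: x = -1 (local minimum); x = 3 (local maximum)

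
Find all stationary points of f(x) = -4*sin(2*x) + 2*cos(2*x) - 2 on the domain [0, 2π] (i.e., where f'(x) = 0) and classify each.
f'(x) = -4*sin(2*x) - 8*cos(2*x)

Solve f'(x) = 0 on [0, 2π]:
  f'(x) = 0 ⇔ -4*cos(2*x) = 2*sin(2*x) ⇔ tan(2*x) = -2, i.e. 2*x = arctan(-2) + nπ; keep the solutions lying in [0, 2π].
  ⇒ x = -atan(2)/2 + pi/2 ≈ 1.0172, pi - atan(2)/2 ≈ 2.5880, -atan(2)/2 + 3*pi/2 ≈ 4.1588, -atan(2)/2 + 2*pi ≈ 5.7296

f''(x) = 16*sin(2*x) - 8*cos(2*x)
Second-derivative test at each critical point:
  f''(1.0172) = 17.8885 > 0 → local minimum
  f''(2.5880) = -17.8885 < 0 → local maximum
  f''(4.1588) = 17.8885 > 0 → local minimum
  f''(5.7296) = -17.8885 < 0 → local maximum

Critical points: x = -atan(2)/2 + pi/2 ≈ 1.0172 (local minimum); x = pi - atan(2)/2 ≈ 2.5880 (local maximum); x = -atan(2)/2 + 3*pi/2 ≈ 4.1588 (local minimum); x = -atan(2)/2 + 2*pi ≈ 5.7296 (local maximum)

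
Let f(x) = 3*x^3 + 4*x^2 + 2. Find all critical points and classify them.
f'(x) = x*(9*x + 8)

Solve f'(x) = 0:
  Factor: 9*x^2 + 8*x = x*(9*x + 8) = 0.
  ⇒ x = -8/9, 0

f''(x) = 18*x + 8
Second-derivative test at each critical point:
  f''(-8/9) = -8 < 0 → local maximum
  f''(0) = 8 > 0 → local minimum

Critical points: x = -8/9 (local maximum); x = 0 (local minimum)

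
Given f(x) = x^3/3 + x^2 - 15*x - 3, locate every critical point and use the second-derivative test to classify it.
f'(x) = x^2 + 2*x - 15

Solve f'(x) = 0:
  Factor: x^2 + 2*x - 15 = (x - 3)*(x + 5) = 0.
  ⇒ x = -5, 3

f''(x) = 2*x + 2
Second-derivative test at each critical point:
  f''(-5) = -8 < 0 → local maximum
  f''(3) = 8 > 0 → local minimum

Critical points: x = -5 (local maximum); x = 3 (local minimum)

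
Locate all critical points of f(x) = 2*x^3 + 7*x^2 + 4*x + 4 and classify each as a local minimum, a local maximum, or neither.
f'(x) = 6*x^2 + 14*x + 4

Solve f'(x) = 0:
  Factor: 6*x^2 + 14*x + 4 = 2*(x + 2)*(3*x + 1) = 0.
  ⇒ x = -2, -1/3

f''(x) = 12*x + 14
Second-derivative test at each critical point:
  f''(-2) = -10 < 0 → local maximum
  f''(-1/3) = 10 > 0 → local minimum

Critical points: x = -2 (local maximum); x = -1/3 (local minimum)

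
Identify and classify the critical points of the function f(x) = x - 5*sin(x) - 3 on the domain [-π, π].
f'(x) = 1 - 5*cos(x)

Solve f'(x) = 0 on [-π, π]:
  f'(x) = 0 ⇔ cos(x) = 1/5, i.e. x = ±arccos(1/5) + 2nπ; keep the solutions lying in [-π, π].
  ⇒ x = -acos(1/5) ≈ -1.3694, acos(1/5) ≈ 1.3694

f''(x) = 5*sin(x)
Second-derivative test at each critical point:
  f''(-1.3694) = -4.8990 < 0 → local maximum
  f''(1.3694) = 4.8990 > 0 → local minimum

Critical points: x = -acos(1/5) ≈ -1.3694 (local maximum); x = acos(1/5) ≈ 1.3694 (local minimum)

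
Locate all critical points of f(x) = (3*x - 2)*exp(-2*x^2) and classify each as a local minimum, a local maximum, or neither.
f'(x) = (-4*x*(3*x - 2) + 3)*exp(-2*x^2)

Solve f'(x) = 0:
  f'(x) = (-12*x^2 + 8*x + 3)·exp(-2*x^2) and exp(-2*x^2) > 0 for every x, so f'(x) = 0 ⇔ -12*x^2 + 8*x + 3 = 0.
  12*x^2 - 8*x - 3 = 0 has no rational roots; quadratic formula: x = (8 ± √208)/24.
  ⇒ x = 1/3 - sqrt(13)/6 ≈ -0.2676, 1/3 + sqrt(13)/6 ≈ 0.9343

f''(x) = 4*(4*x^2*(3*x - 2) - 9*x + 2)*exp(-2*x^2)
Second-derivative test at each critical point:
  f''(-0.2676) = 12.4979 > 0 → local minimum
  f''(0.9343) = -2.5171 < 0 → local maximum

Critical points: x = 1/3 - sqrt(13)/6 ≈ -0.2676 (local minimum); x = 1/3 + sqrt(13)/6 ≈ 0.9343 (local maximum)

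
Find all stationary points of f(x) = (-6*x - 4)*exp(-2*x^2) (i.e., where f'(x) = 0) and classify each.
f'(x) = 2*(4*x*(3*x + 2) - 3)*exp(-2*x^2)

Solve f'(x) = 0:
  f'(x) = (24*x^2 + 16*x - 6)·exp(-2*x^2) and exp(-2*x^2) > 0 for every x, so f'(x) = 0 ⇔ 24*x^2 + 16*x - 6 = 0.
  Factor: 24*x^2 + 16*x - 6 = 2*(12*x^2 + 8*x - 3); 12*x^2 + 8*x - 3 = 0 has no rational roots; quadratic formula: x = (-8 ± √208)/24.
  ⇒ x = -sqrt(13)/6 - 1/3 ≈ -0.9343, -1/3 + sqrt(13)/6 ≈ 0.2676

f''(x) = 8*(-12*x^3 - 8*x^2 + 9*x + 2)*exp(-2*x^2)
Second-derivative test at each critical point:
  f''(-0.9343) = -5.0341 < 0 → local maximum
  f''(0.2676) = 24.9957 > 0 → local minimum

Critical points: x = -sqrt(13)/6 - 1/3 ≈ -0.9343 (local maximum); x = -1/3 + sqrt(13)/6 ≈ 0.2676 (local minimum)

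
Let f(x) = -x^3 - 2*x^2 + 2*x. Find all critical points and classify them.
f'(x) = -3*x^2 - 4*x + 2

Solve f'(x) = 0:
  3*x^2 + 4*x - 2 = 0 has no rational roots; quadratic formula: x = (-4 ± √40)/6.
  ⇒ x = -sqrt(10)/3 - 2/3 ≈ -1.7208, -2/3 + sqrt(10)/3 ≈ 0.3874

f''(x) = -6*x - 4
Second-derivative test at each critical point:
  f''(-1.7208) = 6.3246 > 0 → local minimum
  f''(0.3874) = -6.3246 < 0 → local maximum

Critical points: x = -sqrt(10)/3 - 2/3 ≈ -1.7208 (local minimum); x = -2/3 + sqrt(10)/3 ≈ 0.3874 (local maximum)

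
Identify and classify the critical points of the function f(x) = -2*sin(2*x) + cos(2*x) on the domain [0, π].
f'(x) = -2*sin(2*x) - 4*cos(2*x)

Solve f'(x) = 0 on [0, π]:
  f'(x) = 0 ⇔ -2*cos(2*x) = sin(2*x) ⇔ tan(2*x) = -2, i.e. 2*x = arctan(-2) + nπ; keep the solutions lying in [0, π].
  ⇒ x = -atan(2)/2 + pi/2 ≈ 1.0172, pi - atan(2)/2 ≈ 2.5880

f''(x) = 8*sin(2*x) - 4*cos(2*x)
Second-derivative test at each critical point:
  f''(1.0172) = 8.9443 > 0 → local minimum
  f''(2.5880) = -8.9443 < 0 → local maximum

Critical points: x = -atan(2)/2 + pi/2 ≈ 1.0172 (local minimum); x = pi - atan(2)/2 ≈ 2.5880 (local maximum)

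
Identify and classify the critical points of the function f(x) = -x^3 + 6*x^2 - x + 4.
f'(x) = -3*x^2 + 12*x - 1

Solve f'(x) = 0:
  3*x^2 - 12*x + 1 = 0 has no rational roots; quadratic formula: x = (12 ± √132)/6.
  ⇒ x = 2 - sqrt(33)/3 ≈ 0.0851, sqrt(33)/3 + 2 ≈ 3.9149

f''(x) = 12 - 6*x
Second-derivative test at each critical point:
  f''(0.0851) = 11.4891 > 0 → local minimum
  f''(3.9149) = -11.4891 < 0 → local maximum

Critical points: x = 2 - sqrt(33)/3 ≈ 0.0851 (local minimum); x = sqrt(33)/3 + 2 ≈ 3.9149 (local maximum)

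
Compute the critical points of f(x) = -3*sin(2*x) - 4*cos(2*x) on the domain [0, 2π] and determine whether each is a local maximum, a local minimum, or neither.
f'(x) = 8*sin(2*x) - 6*cos(2*x)

Solve f'(x) = 0 on [0, 2π]:
  f'(x) = 0 ⇔ -3*cos(2*x) = -4*sin(2*x) ⇔ tan(2*x) = 3/4, i.e. 2*x = arctan(3/4) + nπ; keep the solutions lying in [0, 2π].
  ⇒ x = atan(3/4)/2 ≈ 0.3218, atan(3/4)/2 + pi/2 ≈ 1.8925, atan(3/4)/2 + pi ≈ 3.4633, atan(3/4)/2 + 3*pi/2 ≈ 5.0341

f''(x) = 12*sin(2*x) + 16*cos(2*x)
Second-derivative test at each critical point:
  f''(0.3218) = 20 > 0 → local minimum
  f''(1.8925) = -20 < 0 → local maximum
  f''(3.4633) = 20 > 0 → local minimum
  f''(5.0341) = -20 < 0 → local maximum

Critical points: x = atan(3/4)/2 ≈ 0.3218 (local minimum); x = atan(3/4)/2 + pi/2 ≈ 1.8925 (local maximum); x = atan(3/4)/2 + pi ≈ 3.4633 (local minimum); x = atan(3/4)/2 + 3*pi/2 ≈ 5.0341 (local maximum)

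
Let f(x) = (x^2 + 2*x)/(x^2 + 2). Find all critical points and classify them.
f'(x) = 2*(-x^2 + 2*x + 2)/(x^4 + 4*x^2 + 4)

Solve f'(x) = 0:
  f'(x) = -2*(x^2 - 2*x - 2)/(x^2 + 2)^2; the denominator is positive wherever f is defined, so f'(x) = 0 ⇔ -2*x^2 + 4*x + 4 = 0.
  Factor: -2*x^2 + 4*x + 4 = -2*(x^2 - 2*x - 2); x^2 - 2*x - 2 = 0 has no rational roots; quadratic formula: x = (2 ± √12)/2.
  ⇒ x = 1 - sqrt(3) ≈ -0.7321, 1 + sqrt(3) ≈ 2.7321

f''(x) = 4*(x^3 - 3*x^2 - 6*x + 2)/(x^6 + 6*x^4 + 12*x^2 + 8)
Second-derivative test at each critical point:
  f''(-0.7321) = 1.0774 > 0 → local minimum
  f''(2.7321) = -0.0774 < 0 → local maximum

Critical points: x = 1 - sqrt(3) ≈ -0.7321 (local minimum); x = 1 + sqrt(3) ≈ 2.7321 (local maximum)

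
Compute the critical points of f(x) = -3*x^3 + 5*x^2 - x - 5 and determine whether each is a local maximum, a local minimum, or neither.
f'(x) = -9*x^2 + 10*x - 1

Solve f'(x) = 0:
  Factor: -9*x^2 + 10*x - 1 = -(x - 1)*(9*x - 1) = 0.
  ⇒ x = 1/9, 1

f''(x) = 10 - 18*x
Second-derivative test at each critical point:
  f''(1/9) = 8 > 0 → local minimum
  f''(1) = -8 < 0 → local maximum

Critical points: x = 1/9 (local minimum); x = 1 (local maximum)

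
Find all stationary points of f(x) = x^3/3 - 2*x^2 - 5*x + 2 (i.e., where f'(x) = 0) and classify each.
f'(x) = x^2 - 4*x - 5

Solve f'(x) = 0:
  Factor: x^2 - 4*x - 5 = (x - 5)*(x + 1) = 0.
  ⇒ x = -1, 5

f''(x) = 2*x - 4
Second-derivative test at each critical point:
  f''(-1) = -6 < 0 → local maximum
  f''(5) = 6 > 0 → local minimum

Critical points: x = -1 (local maximum); x = 5 (local minimum)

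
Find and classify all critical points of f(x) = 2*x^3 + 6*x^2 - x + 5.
f'(x) = 6*x^2 + 12*x - 1

Solve f'(x) = 0:
  6*x^2 + 12*x - 1 = 0 has no rational roots; quadratic formula: x = (-12 ± √168)/12.
  ⇒ x = -sqrt(42)/6 - 1 ≈ -2.0801, -1 + sqrt(42)/6 ≈ 0.0801

f''(x) = 12*x + 12
Second-derivative test at each critical point:
  f''(-2.0801) = -12.9615 < 0 → local maximum
  f''(0.0801) = 12.9615 > 0 → local minimum

Critical points: x = -sqrt(42)/6 - 1 ≈ -2.0801 (local maximum); x = -1 + sqrt(42)/6 ≈ 0.0801 (local minimum)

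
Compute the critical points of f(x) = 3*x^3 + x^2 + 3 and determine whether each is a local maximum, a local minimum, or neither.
f'(x) = x*(9*x + 2)

Solve f'(x) = 0:
  Factor: 9*x^2 + 2*x = x*(9*x + 2) = 0.
  ⇒ x = -2/9, 0

f''(x) = 18*x + 2
Second-derivative test at each critical point:
  f''(-2/9) = -2 < 0 → local maximum
  f''(0) = 2 > 0 → local minimum

Critical points: x = -2/9 (local maximum); x = 0 (local minimum)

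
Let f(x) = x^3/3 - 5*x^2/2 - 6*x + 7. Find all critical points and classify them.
f'(x) = x^2 - 5*x - 6

Solve f'(x) = 0:
  Factor: x^2 - 5*x - 6 = (x - 6)*(x + 1) = 0.
  ⇒ x = -1, 6

f''(x) = 2*x - 5
Second-derivative test at each critical point:
  f''(-1) = -7 < 0 → local maximum
  f''(6) = 7 > 0 → local minimum

Critical points: x = -1 (local maximum); x = 6 (local minimum)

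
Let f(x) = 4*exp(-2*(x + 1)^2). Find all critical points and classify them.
f'(x) = 16*(-x - 1)*exp(-2*(x + 1)^2)

Solve f'(x) = 0:
  f'(x) = (-16*x - 16)·exp(-2*(x + 1)^2) and exp(-2*(x + 1)^2) > 0 for every x, so f'(x) = 0 ⇔ -16*x - 16 = 0.
  Factor: -16*x - 16 = -16*(x + 1) = 0.
  ⇒ x = -1

f''(x) = 16*(4*(x + 1)^2 - 1)*exp(-2*(x + 1)^2)
Second-derivative test at each critical point:
  f''(-1) = -16 < 0 → local maximum

Critical points: x = -1 (local maximum)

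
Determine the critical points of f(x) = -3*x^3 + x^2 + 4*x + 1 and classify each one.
f'(x) = -9*x^2 + 2*x + 4

Solve f'(x) = 0:
  9*x^2 - 2*x - 4 = 0 has no rational roots; quadratic formula: x = (2 ± √148)/18.
  ⇒ x = 1/9 - sqrt(37)/9 ≈ -0.5648, 1/9 + sqrt(37)/9 ≈ 0.7870

f''(x) = 2 - 18*x
Second-derivative test at each critical point:
  f''(-0.5648) = 12.1655 > 0 → local minimum
  f''(0.7870) = -12.1655 < 0 → local maximum

Critical points: x = 1/9 - sqrt(37)/9 ≈ -0.5648 (local minimum); x = 1/9 + sqrt(37)/9 ≈ 0.7870 (local maximum)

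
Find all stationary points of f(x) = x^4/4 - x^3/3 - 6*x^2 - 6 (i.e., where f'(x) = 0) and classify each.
f'(x) = x*(x^2 - x - 12)

Solve f'(x) = 0:
  Factor: x^3 - x^2 - 12*x = x*(x - 4)*(x + 3) = 0.
  ⇒ x = -3, 0, 4

f''(x) = 3*x^2 - 2*x - 12
Second-derivative test at each critical point:
  f''(-3) = 21 > 0 → local minimum
  f''(0) = -12 < 0 → local maximum
  f''(4) = 28 > 0 → local minimum

Critical points: x = -3 (local minimum); x = 0 (local maximum); x = 4 (local minimum)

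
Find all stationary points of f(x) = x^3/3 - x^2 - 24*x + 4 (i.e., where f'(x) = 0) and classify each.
f'(x) = x^2 - 2*x - 24

Solve f'(x) = 0:
  Factor: x^2 - 2*x - 24 = (x - 6)*(x + 4) = 0.
  ⇒ x = -4, 6

f''(x) = 2*x - 2
Second-derivative test at each critical point:
  f''(-4) = -10 < 0 → local maximum
  f''(6) = 10 > 0 → local minimum

Critical points: x = -4 (local maximum); x = 6 (local minimum)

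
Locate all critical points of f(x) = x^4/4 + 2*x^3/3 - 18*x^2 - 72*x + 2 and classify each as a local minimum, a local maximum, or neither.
f'(x) = x^3 + 2*x^2 - 36*x - 72

Solve f'(x) = 0:
  Factor: x^3 + 2*x^2 - 36*x - 72 = (x - 6)*(x + 2)*(x + 6) = 0.
  ⇒ x = -6, -2, 6

f''(x) = 3*x^2 + 4*x - 36
Second-derivative test at each critical point:
  f''(-6) = 48 > 0 → local minimum
  f''(-2) = -32 < 0 → local maximum
  f''(6) = 96 > 0 → local minimum

Critical points: x = -6 (local minimum); x = -2 (local maximum); x = 6 (local minimum)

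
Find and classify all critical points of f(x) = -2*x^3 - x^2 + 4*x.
f'(x) = -6*x^2 - 2*x + 4

Solve f'(x) = 0:
  Factor: -6*x^2 - 2*x + 4 = -2*(x + 1)*(3*x - 2) = 0.
  ⇒ x = -1, 2/3

f''(x) = -12*x - 2
Second-derivative test at each critical point:
  f''(-1) = 10 > 0 → local minimum
  f''(2/3) = -10 < 0 → local maximum

Critical points: x = -1 (local minimum); x = 2/3 (local maximum)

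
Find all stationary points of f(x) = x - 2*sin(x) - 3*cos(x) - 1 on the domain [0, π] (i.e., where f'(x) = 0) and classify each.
f'(x) = 3*sin(x) - 2*cos(x) + 1

Solve f'(x) = 0 on [0, π]:
  f'(x) = 0 ⇔ 3*sin(x) - 2*cos(x) = -1. Write the left side as R·cos(x + φ) with R = √((-2)² + (-3)²) = sqrt(13), cos φ = -2*sqrt(13)/13, sin φ = -3*sqrt(13)/13; then cos(x + φ) = -sqrt(13)/13. Solve for x and keep the solutions lying in [0, π].
  ⇒ x = atan((-3 + 4*sqrt(3))/(2 + 6*sqrt(3))) ≈ 0.3070

f''(x) = 2*sin(x) + 3*cos(x)
Second-derivative test at each critical point:
  f''(0.3070) = 3.4641 > 0 → local minimum

Critical points: x = atan((-3 + 4*sqrt(3))/(2 + 6*sqrt(3))) ≈ 0.3070 (local minimum)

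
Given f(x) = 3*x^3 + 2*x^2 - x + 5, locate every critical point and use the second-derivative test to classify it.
f'(x) = 9*x^2 + 4*x - 1

Solve f'(x) = 0:
  9*x^2 + 4*x - 1 = 0 has no rational roots; quadratic formula: x = (-4 ± √52)/18.
  ⇒ x = -sqrt(13)/9 - 2/9 ≈ -0.6228, -2/9 + sqrt(13)/9 ≈ 0.1784

f''(x) = 18*x + 4
Second-derivative test at each critical point:
  f''(-0.6228) = -7.2111 < 0 → local maximum
  f''(0.1784) = 7.2111 > 0 → local minimum

Critical points: x = -sqrt(13)/9 - 2/9 ≈ -0.6228 (local maximum); x = -2/9 + sqrt(13)/9 ≈ 0.1784 (local minimum)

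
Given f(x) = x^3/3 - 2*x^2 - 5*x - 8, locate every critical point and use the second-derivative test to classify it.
f'(x) = x^2 - 4*x - 5

Solve f'(x) = 0:
  Factor: x^2 - 4*x - 5 = (x - 5)*(x + 1) = 0.
  ⇒ x = -1, 5

f''(x) = 2*x - 4
Second-derivative test at each critical point:
  f''(-1) = -6 < 0 → local maximum
  f''(5) = 6 > 0 → local minimum

Critical points: x = -1 (local maximum); x = 5 (local minimum)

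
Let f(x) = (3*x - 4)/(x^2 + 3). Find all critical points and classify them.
f'(x) = (-3*x^2 + 8*x + 9)/(x^4 + 6*x^2 + 9)

Solve f'(x) = 0:
  f'(x) = -(3*x^2 - 8*x - 9)/(x^2 + 3)^2; the denominator is positive wherever f is defined, so f'(x) = 0 ⇔ -3*x^2 + 8*x + 9 = 0.
  3*x^2 - 8*x - 9 = 0 has no rational roots; quadratic formula: x = (8 ± √172)/6.
  ⇒ x = 4/3 - sqrt(43)/3 ≈ -0.8525, 4/3 + sqrt(43)/3 ≈ 3.5191

f''(x) = 2*(4*x^2*(3*x - 4) + (4 - 9*x)*(x^2 + 3))/(x^2 + 3)^3
Second-derivative test at each critical point:
  f''(-0.8525) = 0.9443 > 0 → local minimum
  f''(3.5191) = -0.0554 < 0 → local maximum

Critical points: x = 4/3 - sqrt(43)/3 ≈ -0.8525 (local minimum); x = 4/3 + sqrt(43)/3 ≈ 3.5191 (local maximum)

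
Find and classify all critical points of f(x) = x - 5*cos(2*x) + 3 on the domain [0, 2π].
f'(x) = 10*sin(2*x) + 1

Solve f'(x) = 0 on [0, 2π]:
  f'(x) = 0 ⇔ sin(2*x) = -1/10, i.e. 2*x = arcsin(-1/10) + 2nπ or 2*x = π − arcsin(-1/10) + 2nπ; keep the solutions lying in [0, 2π].
  ⇒ x = asin(1/10)/2 + pi/2 ≈ 1.6209, pi - asin(1/10)/2 ≈ 3.0915, asin(1/10)/2 + 3*pi/2 ≈ 4.7625, -asin(1/10)/2 + 2*pi ≈ 6.2331

f''(x) = 20*cos(2*x)
Second-derivative test at each critical point:
  f''(1.6209) = -19.8997 < 0 → local maximum
  f''(3.0915) = 19.8997 > 0 → local minimum
  f''(4.7625) = -19.8997 < 0 → local maximum
  f''(6.2331) = 19.8997 > 0 → local minimum

Critical points: x = asin(1/10)/2 + pi/2 ≈ 1.6209 (local maximum); x = pi - asin(1/10)/2 ≈ 3.0915 (local minimum); x = asin(1/10)/2 + 3*pi/2 ≈ 4.7625 (local maximum); x = -asin(1/10)/2 + 2*pi ≈ 6.2331 (local minimum)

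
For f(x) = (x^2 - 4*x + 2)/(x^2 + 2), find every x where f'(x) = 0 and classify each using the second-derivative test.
f'(x) = 4*(x^2 - 2)/(x^4 + 4*x^2 + 4)

Solve f'(x) = 0:
  f'(x) = 4*(x^2 - 2)/(x^2 + 2)^2; the denominator is positive wherever f is defined, so f'(x) = 0 ⇔ 4*x^2 - 8 = 0.
  Factor: 4*x^2 - 8 = 4*(x^2 - 2); x^2 - 2 = 0 has no rational roots; quadratic formula: x = (0 ± √8)/2.
  ⇒ x = -sqrt(2) ≈ -1.4142, sqrt(2) ≈ 1.4142

f''(x) = 8*x*(6 - x^2)/(x^6 + 6*x^4 + 12*x^2 + 8)
Second-derivative test at each critical point:
  f''(-1.4142) = -0.7071 < 0 → local maximum
  f''(1.4142) = 0.7071 > 0 → local minimum

Critical points: x = -sqrt(2) ≈ -1.4142 (local maximum); x = sqrt(2) ≈ 1.4142 (local minimum)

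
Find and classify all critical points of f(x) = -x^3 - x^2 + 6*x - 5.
f'(x) = -3*x^2 - 2*x + 6

Solve f'(x) = 0:
  3*x^2 + 2*x - 6 = 0 has no rational roots; quadratic formula: x = (-2 ± √76)/6.
  ⇒ x = -sqrt(19)/3 - 1/3 ≈ -1.7863, -1/3 + sqrt(19)/3 ≈ 1.1196

f''(x) = -6*x - 2
Second-derivative test at each critical point:
  f''(-1.7863) = 8.7178 > 0 → local minimum
  f''(1.1196) = -8.7178 < 0 → local maximum

Critical points: x = -sqrt(19)/3 - 1/3 ≈ -1.7863 (local minimum); x = -1/3 + sqrt(19)/3 ≈ 1.1196 (local maximum)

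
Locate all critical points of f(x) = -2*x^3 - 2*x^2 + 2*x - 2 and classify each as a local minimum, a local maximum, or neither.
f'(x) = -6*x^2 - 4*x + 2

Solve f'(x) = 0:
  Factor: -6*x^2 - 4*x + 2 = -2*(x + 1)*(3*x - 1) = 0.
  ⇒ x = -1, 1/3

f''(x) = -12*x - 4
Second-derivative test at each critical point:
  f''(-1) = 8 > 0 → local minimum
  f''(1/3) = -8 < 0 → local maximum

Critical points: x = -1 (local minimum); x = 1/3 (local maximum)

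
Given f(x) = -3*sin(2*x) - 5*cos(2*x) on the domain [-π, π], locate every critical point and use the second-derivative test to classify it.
f'(x) = 10*sin(2*x) - 6*cos(2*x)

Solve f'(x) = 0 on [-π, π]:
  f'(x) = 0 ⇔ -3*cos(2*x) = -5*sin(2*x) ⇔ tan(2*x) = 3/5, i.e. 2*x = arctan(3/5) + nπ; keep the solutions lying in [-π, π].
  ⇒ x = -pi + atan(3/5)/2 ≈ -2.8714, -pi/2 + atan(3/5)/2 ≈ -1.3006, atan(3/5)/2 ≈ 0.2702, atan(3/5)/2 + pi/2 ≈ 1.8410

f''(x) = 12*sin(2*x) + 20*cos(2*x)
Second-derivative test at each critical point:
  f''(-2.8714) = 23.3238 > 0 → local minimum
  f''(-1.3006) = -23.3238 < 0 → local maximum
  f''(0.2702) = 23.3238 > 0 → local minimum
  f''(1.8410) = -23.3238 < 0 → local maximum

Critical points: x = -pi + atan(3/5)/2 ≈ -2.8714 (local minimum); x = -pi/2 + atan(3/5)/2 ≈ -1.3006 (local maximum); x = atan(3/5)/2 ≈ 0.2702 (local minimum); x = atan(3/5)/2 + pi/2 ≈ 1.8410 (local maximum)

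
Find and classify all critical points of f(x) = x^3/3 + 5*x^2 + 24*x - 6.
f'(x) = x^2 + 10*x + 24

Solve f'(x) = 0:
  Factor: x^2 + 10*x + 24 = (x + 4)*(x + 6) = 0.
  ⇒ x = -6, -4

f''(x) = 2*x + 10
Second-derivative test at each critical point:
  f''(-6) = -2 < 0 → local maximum
  f''(-4) = 2 > 0 → local minimum

Critical points: x = -6 (local maximum); x = -4 (local minimum)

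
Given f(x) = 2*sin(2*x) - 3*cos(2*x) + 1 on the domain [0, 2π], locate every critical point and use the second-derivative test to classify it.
f'(x) = 6*sin(2*x) + 4*cos(2*x)

Solve f'(x) = 0 on [0, 2π]:
  f'(x) = 0 ⇔ 2*cos(2*x) = -3*sin(2*x) ⇔ tan(2*x) = -2/3, i.e. 2*x = arctan(-2/3) + nπ; keep the solutions lying in [0, 2π].
  ⇒ x = -atan(2/3)/2 + pi/2 ≈ 1.2768, pi - atan(2/3)/2 ≈ 2.8476, -atan(2/3)/2 + 3*pi/2 ≈ 4.4184, -atan(2/3)/2 + 2*pi ≈ 5.9892

f''(x) = -8*sin(2*x) + 12*cos(2*x)
Second-derivative test at each critical point:
  f''(1.2768) = -14.4222 < 0 → local maximum
  f''(2.8476) = 14.4222 > 0 → local minimum
  f''(4.4184) = -14.4222 < 0 → local maximum
  f''(5.9892) = 14.4222 > 0 → local minimum

Critical points: x = -atan(2/3)/2 + pi/2 ≈ 1.2768 (local maximum); x = pi - atan(2/3)/2 ≈ 2.8476 (local minimum); x = -atan(2/3)/2 + 3*pi/2 ≈ 4.4184 (local maximum); x = -atan(2/3)/2 + 2*pi ≈ 5.9892 (local minimum)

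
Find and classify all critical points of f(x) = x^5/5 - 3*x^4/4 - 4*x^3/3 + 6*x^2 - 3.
f'(x) = x*(x^3 - 3*x^2 - 4*x + 12)

Solve f'(x) = 0:
  Factor: x^4 - 3*x^3 - 4*x^2 + 12*x = x*(x - 3)*(x - 2)*(x + 2) = 0.
  ⇒ x = -2, 0, 2, 3

f''(x) = 4*x^3 - 9*x^2 - 8*x + 12
Second-derivative test at each critical point:
  f''(-2) = -40 < 0 → local maximum
  f''(0) = 12 > 0 → local minimum
  f''(2) = -8 < 0 → local maximum
  f''(3) = 15 > 0 → local minimum

Critical points: x = -2 (local maximum); x = 0 (local minimum); x = 2 (local maximum); x = 3 (local minimum)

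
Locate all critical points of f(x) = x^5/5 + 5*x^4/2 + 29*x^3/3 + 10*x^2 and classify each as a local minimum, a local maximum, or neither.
f'(x) = x*(x^3 + 10*x^2 + 29*x + 20)

Solve f'(x) = 0:
  Factor: x^4 + 10*x^3 + 29*x^2 + 20*x = x*(x + 1)*(x + 4)*(x + 5) = 0.
  ⇒ x = -5, -4, -1, 0

f''(x) = 4*x^3 + 30*x^2 + 58*x + 20
Second-derivative test at each critical point:
  f''(-5) = -20 < 0 → local maximum
  f''(-4) = 12 > 0 → local minimum
  f''(-1) = -12 < 0 → local maximum
  f''(0) = 20 > 0 → local minimum

Critical points: x = -5 (local maximum); x = -4 (local minimum); x = -1 (local maximum); x = 0 (local minimum)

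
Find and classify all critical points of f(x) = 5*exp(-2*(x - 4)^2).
f'(x) = 20*(4 - x)*exp(-2*(x - 4)^2)

Solve f'(x) = 0:
  f'(x) = (80 - 20*x)·exp(-2*(x - 4)^2) and exp(-2*(x - 4)^2) > 0 for every x, so f'(x) = 0 ⇔ 80 - 20*x = 0.
  Factor: 80 - 20*x = -20*(x - 4) = 0.
  ⇒ x = 4

f''(x) = 20*(4*(x - 4)^2 - 1)*exp(-2*(x - 4)^2)
Second-derivative test at each critical point:
  f''(4) = -20 < 0 → local maximum

Critical points: x = 4 (local maximum)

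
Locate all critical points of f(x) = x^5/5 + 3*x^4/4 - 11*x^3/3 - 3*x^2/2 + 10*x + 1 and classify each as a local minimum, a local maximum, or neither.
f'(x) = x^4 + 3*x^3 - 11*x^2 - 3*x + 10

Solve f'(x) = 0:
  Factor: x^4 + 3*x^3 - 11*x^2 - 3*x + 10 = (x - 2)*(x - 1)*(x + 1)*(x + 5) = 0.
  ⇒ x = -5, -1, 1, 2

f''(x) = 4*x^3 + 9*x^2 - 22*x - 3
Second-derivative test at each critical point:
  f''(-5) = -168 < 0 → local maximum
  f''(-1) = 24 > 0 → local minimum
  f''(1) = -12 < 0 → local maximum
  f''(2) = 21 > 0 → local minimum

Critical points: x = -5 (local maximum); x = -1 (local minimum); x = 1 (local maximum); x = 2 (local minimum)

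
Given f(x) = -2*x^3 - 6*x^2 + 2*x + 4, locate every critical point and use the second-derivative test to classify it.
f'(x) = -6*x^2 - 12*x + 2

Solve f'(x) = 0:
  Factor: -6*x^2 - 12*x + 2 = -2*(3*x^2 + 6*x - 1); 3*x^2 + 6*x - 1 = 0 has no rational roots; quadratic formula: x = (-6 ± √48)/6.
  ⇒ x = -2*sqrt(3)/3 - 1 ≈ -2.1547, -1 + 2*sqrt(3)/3 ≈ 0.1547

f''(x) = -12*x - 12
Second-derivative test at each critical point:
  f''(-2.1547) = 13.8564 > 0 → local minimum
  f''(0.1547) = -13.8564 < 0 → local maximum

Critical points: x = -2*sqrt(3)/3 - 1 ≈ -2.1547 (local minimum); x = -1 + 2*sqrt(3)/3 ≈ 0.1547 (local maximum)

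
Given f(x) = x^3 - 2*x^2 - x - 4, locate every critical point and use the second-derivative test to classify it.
f'(x) = 3*x^2 - 4*x - 1

Solve f'(x) = 0:
  3*x^2 - 4*x - 1 = 0 has no rational roots; quadratic formula: x = (4 ± √28)/6.
  ⇒ x = 2/3 - sqrt(7)/3 ≈ -0.2153, 2/3 + sqrt(7)/3 ≈ 1.5486

f''(x) = 6*x - 4
Second-derivative test at each critical point:
  f''(-0.2153) = -5.2915 < 0 → local maximum
  f''(1.5486) = 5.2915 > 0 → local minimum

Critical points: x = 2/3 - sqrt(7)/3 ≈ -0.2153 (local maximum); x = 2/3 + sqrt(7)/3 ≈ 1.5486 (local minimum)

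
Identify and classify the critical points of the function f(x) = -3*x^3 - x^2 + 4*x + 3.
f'(x) = -9*x^2 - 2*x + 4

Solve f'(x) = 0:
  9*x^2 + 2*x - 4 = 0 has no rational roots; quadratic formula: x = (-2 ± √148)/18.
  ⇒ x = -sqrt(37)/9 - 1/9 ≈ -0.7870, -1/9 + sqrt(37)/9 ≈ 0.5648

f''(x) = -18*x - 2
Second-derivative test at each critical point:
  f''(-0.7870) = 12.1655 > 0 → local minimum
  f''(0.5648) = -12.1655 < 0 → local maximum

Critical points: x = -sqrt(37)/9 - 1/9 ≈ -0.7870 (local minimum); x = -1/9 + sqrt(37)/9 ≈ 0.5648 (local maximum)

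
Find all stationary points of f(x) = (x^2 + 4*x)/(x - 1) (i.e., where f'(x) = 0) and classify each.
f'(x) = (x^2 - 2*x - 4)/(x^2 - 2*x + 1)

Solve f'(x) = 0:
  f'(x) = (x^2 - 2*x - 4)/(x - 1)^2; the denominator is positive wherever f is defined, so f'(x) = 0 ⇔ x^2 - 2*x - 4 = 0.
  x^2 - 2*x - 4 = 0 has no rational roots; quadratic formula: x = (2 ± √20)/2.
  ⇒ x = 1 - sqrt(5) ≈ -1.2361, 1 + sqrt(5) ≈ 3.2361

f''(x) = 10/(x^3 - 3*x^2 + 3*x - 1)
Second-derivative test at each critical point:
  f''(-1.2361) = -0.8944 < 0 → local maximum
  f''(3.2361) = 0.8944 > 0 → local minimum

Critical points: x = 1 - sqrt(5) ≈ -1.2361 (local maximum); x = 1 + sqrt(5) ≈ 3.2361 (local minimum)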